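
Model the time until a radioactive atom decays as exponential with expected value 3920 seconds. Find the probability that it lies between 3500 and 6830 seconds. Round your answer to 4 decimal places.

The rate is λ = 1/3920 = 0.000255102 per second.
P(3500 < X < 6830) = e^(−λ·3500) − e^(−λ·6830) = 0.40948 − 0.17511 ≈ 0.2344.

0.2344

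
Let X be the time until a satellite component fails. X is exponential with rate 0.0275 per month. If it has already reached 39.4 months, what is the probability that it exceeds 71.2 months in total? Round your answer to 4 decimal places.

0.4171

P(X > s+t | X > s) = e^(−λ(s+t))/e^(−λs) = e^(−λt), independent of s = 39.4.
P(X > 31.8) = e^(−0.8745) ≈ 0.4171.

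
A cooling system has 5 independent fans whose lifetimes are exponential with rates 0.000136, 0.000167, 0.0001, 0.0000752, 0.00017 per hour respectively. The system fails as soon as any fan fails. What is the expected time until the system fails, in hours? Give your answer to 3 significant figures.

The time to first failure is exponential with rate Σλ = 0.000136 + 0.000167 + 0.0001 + 0.0000752 + 0.00017 = 0.0006482.
E[min] = 1/Σλ = 1/0.0006482 = 1542.73 hours.

1540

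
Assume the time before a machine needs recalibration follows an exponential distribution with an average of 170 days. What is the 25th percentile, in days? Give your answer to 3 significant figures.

The rate is λ = 1/170 = 0.00588235 per day.
Set 1 − e^(−λt) = 0.25, so t = −ln(0.75)/λ = 0.28768/0.00588235 ≈ 48.906 days.

48.9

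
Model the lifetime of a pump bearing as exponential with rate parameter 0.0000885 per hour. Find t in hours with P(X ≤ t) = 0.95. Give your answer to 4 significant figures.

Set 1 − e^(−λt) = 0.95, so t = −ln(0.05)/λ = 2.9957/0.0000885 ≈ 33850.1 hours.

33850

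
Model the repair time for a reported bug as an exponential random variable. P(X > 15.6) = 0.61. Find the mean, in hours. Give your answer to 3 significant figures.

e^(−λ·15.6) = 0.61 ⇒ λ = −ln(0.61)/15.6 = 0.0316857.
Mean = 1/λ = 31.56 hours.

31.6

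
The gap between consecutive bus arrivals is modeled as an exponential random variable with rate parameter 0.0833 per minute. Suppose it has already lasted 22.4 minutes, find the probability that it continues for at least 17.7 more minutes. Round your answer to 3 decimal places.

The exponential is memoryless, so the remaining time is again Exp(λ): the condition X > 22.4 is irrelevant.
P(X > 17.7) = e^(−1.4744) ≈ 0.229.

0.229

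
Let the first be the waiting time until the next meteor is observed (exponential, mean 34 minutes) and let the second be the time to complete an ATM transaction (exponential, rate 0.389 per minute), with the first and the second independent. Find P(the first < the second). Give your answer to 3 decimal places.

0.070

λ_1 = 1/34 = 0.0294118, λ_2 = 0.389.
For independent exponentials, P(the first < the second) = λ_1/(λ_1+λ_2) = 0.0294118/0.418412 ≈ 0.070.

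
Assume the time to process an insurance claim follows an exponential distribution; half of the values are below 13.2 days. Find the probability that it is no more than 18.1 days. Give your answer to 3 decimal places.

For an exponential, median = ln(2)/λ, so λ = ln 2 / 13.2 = 0.0525112 per day.
P(X ≤ 18.1) = 1 − e^(−λ·18.1) = 1 − e^(−0.95045) ≈ 0.613.

0.613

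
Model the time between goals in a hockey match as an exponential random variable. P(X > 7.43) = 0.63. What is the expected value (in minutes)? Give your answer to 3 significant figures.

e^(−λ·7.43) = 0.63 ⇒ λ = −ln(0.63)/7.43 = 0.0621851.
Mean = 1/λ = 16.081 minutes.

16.1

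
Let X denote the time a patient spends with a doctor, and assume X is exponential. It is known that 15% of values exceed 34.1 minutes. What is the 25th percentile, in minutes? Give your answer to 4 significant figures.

5.171

e^(−λ·34.1) = 0.15 ⇒ λ = −ln(0.15)/34.1 = 0.055634.
25th percentile: 1 − e^(−λt) = 0.25, t = −ln(0.75)/λ = 5.17097 minutes.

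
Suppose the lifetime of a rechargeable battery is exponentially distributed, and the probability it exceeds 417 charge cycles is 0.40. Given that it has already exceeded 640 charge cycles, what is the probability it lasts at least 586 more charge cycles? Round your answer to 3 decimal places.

0.276

From e^(−λ·417) = 0.40, λ = −ln(0.40)/417 = 0.00219734.
Memoryless: P(X > 640+586 | X > 640) = P(X > 586) = e^(−0.00219734·586) ≈ 0.276.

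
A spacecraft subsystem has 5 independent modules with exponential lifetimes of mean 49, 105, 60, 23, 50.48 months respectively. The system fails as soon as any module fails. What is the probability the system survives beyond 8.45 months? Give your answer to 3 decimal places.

0.395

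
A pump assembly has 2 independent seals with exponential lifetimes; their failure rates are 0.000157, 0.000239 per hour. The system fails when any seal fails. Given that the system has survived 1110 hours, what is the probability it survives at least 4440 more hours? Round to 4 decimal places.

0.1723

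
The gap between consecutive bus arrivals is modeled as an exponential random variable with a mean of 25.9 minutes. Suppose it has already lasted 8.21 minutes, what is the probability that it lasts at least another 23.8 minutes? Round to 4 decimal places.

The rate is λ = 1/25.9 = 0.03861 per minute.
By the memoryless property, P(X > 8.21+23.8 | X > 8.21) = P(X > 23.8).
P(X > 23.8) = e^(−0.91892) ≈ 0.3990.

0.3990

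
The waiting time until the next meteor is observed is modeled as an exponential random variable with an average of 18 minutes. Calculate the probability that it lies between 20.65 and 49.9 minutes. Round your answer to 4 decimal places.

The rate is λ = 1/18 = 0.0555556 per minute.
P(20.65 < X < 49.9) = e^(−λ·20.65) − e^(−λ·49.9) = 0.31752 − 0.06252 ≈ 0.2550.

0.2550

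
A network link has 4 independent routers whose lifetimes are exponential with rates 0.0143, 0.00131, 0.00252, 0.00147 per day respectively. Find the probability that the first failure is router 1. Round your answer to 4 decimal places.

The time to first failure is exponential with rate Σλ = 0.0143 + 0.00131 + 0.00252 + 0.00147 = 0.0196.
P(router 1 first) = λ_1/Σλ = 0.0143/0.0196 ≈ 0.7296.

0.7296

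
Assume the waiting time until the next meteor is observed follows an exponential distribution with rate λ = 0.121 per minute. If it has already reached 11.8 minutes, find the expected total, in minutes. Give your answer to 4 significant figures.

20.06

By memorylessness, E[X | X > 11.8] = 11.8 + 1/λ = 11.8 + 8.26446 = 20.0645 minutes.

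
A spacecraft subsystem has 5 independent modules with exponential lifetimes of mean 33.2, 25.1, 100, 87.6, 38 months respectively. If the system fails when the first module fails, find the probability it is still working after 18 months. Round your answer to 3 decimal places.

0.120

The first failure time is exponential with rate Σλ_i = 1/33.2 + 1/25.1 + 1/100 + 1/87.6 + 1/38 = 0.117692 per month.
P(min > 18) = e^(−0.117692·18) = e^(−2.1185) ≈ 0.120.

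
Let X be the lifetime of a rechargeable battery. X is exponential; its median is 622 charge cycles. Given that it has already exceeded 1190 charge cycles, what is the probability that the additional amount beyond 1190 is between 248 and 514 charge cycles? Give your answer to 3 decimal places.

For an exponential, median = ln(2)/λ, so λ = ln 2 / 622 = 0.00111438 per charge cycle.
Memoryless: the residual past 1190 is again Exp(λ).
P(248 < residual < 514) = e^(−λ·248) − e^(−λ·514) = 0.75853 − 0.56395 ≈ 0.195.

0.195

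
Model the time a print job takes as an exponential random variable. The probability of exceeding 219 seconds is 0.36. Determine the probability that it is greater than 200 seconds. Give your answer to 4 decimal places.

0.3934

e^(−λ·219) = 0.36 ⇒ λ = −ln(0.36)/219 = 0.00466507.
P(X > 200) = e^(−0.00466507·200) = e^(−0.93301) ≈ 0.3934.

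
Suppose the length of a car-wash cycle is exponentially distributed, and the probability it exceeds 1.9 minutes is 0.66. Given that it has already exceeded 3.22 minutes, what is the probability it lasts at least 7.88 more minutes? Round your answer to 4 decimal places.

0.1785

From e^(−λ·1.9) = 0.66, λ = −ln(0.66)/1.9 = 0.218692.
Memoryless: P(X > 3.22+7.88 | X > 3.22) = P(X > 7.88) = e^(−0.218692·7.88) ≈ 0.1785.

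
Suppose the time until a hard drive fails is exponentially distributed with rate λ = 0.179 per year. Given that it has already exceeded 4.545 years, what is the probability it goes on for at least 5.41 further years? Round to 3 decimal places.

0.380

The exponential is memoryless, so the remaining time is again Exp(λ): the condition X > 4.545 is irrelevant.
P(X > 5.41) = e^(−0.96839) ≈ 0.380.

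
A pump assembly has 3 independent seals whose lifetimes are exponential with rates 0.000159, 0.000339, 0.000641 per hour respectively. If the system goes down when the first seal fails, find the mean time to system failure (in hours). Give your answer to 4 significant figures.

The time to first failure is exponential with rate Σλ = 0.000159 + 0.000339 + 0.000641 = 0.001139.
E[min] = 1/Σλ = 1/0.001139 = 877.963 hours.

878.0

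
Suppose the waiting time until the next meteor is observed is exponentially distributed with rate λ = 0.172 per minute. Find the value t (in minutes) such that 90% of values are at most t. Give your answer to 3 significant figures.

13.4

Set 1 − e^(−λt) = 0.9, so t = −ln(0.1)/λ = 2.3026/0.172 ≈ 13.3871 minutes.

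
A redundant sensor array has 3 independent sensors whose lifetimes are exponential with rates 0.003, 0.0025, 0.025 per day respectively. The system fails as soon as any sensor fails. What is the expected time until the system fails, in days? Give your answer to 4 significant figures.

32.79

The time to first failure is exponential with rate Σλ = 0.003 + 0.0025 + 0.025 = 0.0305.
E[min] = 1/Σλ = 1/0.0305 = 32.7869 days.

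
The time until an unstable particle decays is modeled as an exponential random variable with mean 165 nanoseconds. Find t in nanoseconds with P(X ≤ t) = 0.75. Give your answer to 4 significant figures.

The rate is λ = 1/165 = 0.00606061 per nanosecond.
Set 1 − e^(−λt) = 0.75, so t = −ln(0.25)/λ = 1.3863/0.00606061 ≈ 228.739 nanoseconds.

228.7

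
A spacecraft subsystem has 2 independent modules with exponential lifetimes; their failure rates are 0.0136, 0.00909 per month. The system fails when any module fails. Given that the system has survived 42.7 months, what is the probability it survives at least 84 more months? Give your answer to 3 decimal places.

0.149

Time to first failure ~ Exp(Σλ) with Σλ = 0.02269.
By memorylessness, P(T > 42.7+84 | T > 42.7) = P(T > 84) = e^(−0.02269·84) ≈ 0.149.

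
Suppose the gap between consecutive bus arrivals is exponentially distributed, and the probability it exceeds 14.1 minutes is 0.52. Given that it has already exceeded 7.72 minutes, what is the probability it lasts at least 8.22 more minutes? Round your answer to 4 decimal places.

0.6830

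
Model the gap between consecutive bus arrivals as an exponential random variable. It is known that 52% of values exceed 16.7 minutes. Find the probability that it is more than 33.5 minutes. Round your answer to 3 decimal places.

e^(−λ·16.7) = 0.52 ⇒ λ = −ln(0.52)/16.7 = 0.0391573.
P(X > 33.5) = e^(−0.0391573·33.5) = e^(−1.3118) ≈ 0.269.

0.269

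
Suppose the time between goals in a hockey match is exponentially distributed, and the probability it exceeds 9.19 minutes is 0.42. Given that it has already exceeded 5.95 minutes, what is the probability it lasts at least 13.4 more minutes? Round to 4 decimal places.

0.2823

From e^(−λ·9.19) = 0.42, λ = −ln(0.42)/9.19 = 0.0943961.
Memoryless: P(X > 5.95+13.4 | X > 5.95) = P(X > 13.4) = e^(−0.0943961·13.4) ≈ 0.2823.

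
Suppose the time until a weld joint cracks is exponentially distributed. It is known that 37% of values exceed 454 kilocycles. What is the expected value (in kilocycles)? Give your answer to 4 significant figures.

456.6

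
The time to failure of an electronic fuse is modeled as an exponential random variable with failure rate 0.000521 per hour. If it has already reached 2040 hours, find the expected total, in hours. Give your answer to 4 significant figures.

By memorylessness, E[X | X > 2040] = 2040 + 1/λ = 2040 + 1919.39 = 3959.39 hours.

3959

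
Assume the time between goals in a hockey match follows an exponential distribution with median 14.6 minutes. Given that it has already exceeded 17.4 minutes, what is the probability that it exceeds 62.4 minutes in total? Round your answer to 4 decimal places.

0.1181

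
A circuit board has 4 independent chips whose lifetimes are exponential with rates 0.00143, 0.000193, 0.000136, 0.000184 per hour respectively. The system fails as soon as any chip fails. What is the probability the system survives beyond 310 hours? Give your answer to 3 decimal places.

0.548

The time to first failure is exponential with rate Σλ = 0.00143 + 0.000193 + 0.000136 + 0.000184 = 0.001943.
P(min > 310) = e^(−0.001943·310) = e^(−0.60233) ≈ 0.548.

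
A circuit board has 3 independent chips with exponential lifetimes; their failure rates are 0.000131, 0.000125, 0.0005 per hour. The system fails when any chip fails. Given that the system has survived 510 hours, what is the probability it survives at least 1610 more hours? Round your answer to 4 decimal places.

Time to first failure ~ Exp(Σλ) with Σλ = 0.000756.
By memorylessness, P(T > 510+1610 | T > 510) = P(T > 1610) = e^(−0.000756·1610) ≈ 0.2961.

0.2961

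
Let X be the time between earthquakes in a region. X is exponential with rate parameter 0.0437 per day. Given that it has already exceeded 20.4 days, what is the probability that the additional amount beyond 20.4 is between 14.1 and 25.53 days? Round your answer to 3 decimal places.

0.212

Memoryless: the residual past 20.4 is again Exp(λ).
P(14.1 < residual < 25.53) = e^(−λ·14.1) − e^(−λ·25.53) = 0.54001 − 0.32770 ≈ 0.212.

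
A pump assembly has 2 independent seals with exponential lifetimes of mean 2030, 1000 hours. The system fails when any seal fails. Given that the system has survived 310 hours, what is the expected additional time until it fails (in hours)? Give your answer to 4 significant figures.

670.0

First-failure rate Σλ = 1/2030 + 1/1000 = 0.00149261.
By memorylessness the expected residual is 1/Σλ = 669.967 hours, regardless of the 310 already elapsed.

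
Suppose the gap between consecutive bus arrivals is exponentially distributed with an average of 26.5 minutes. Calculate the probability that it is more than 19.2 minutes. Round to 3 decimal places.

0.485

The rate is λ = 1/26.5 = 0.0377358 per minute.
P(X > 19.2) = e^(−λ·19.2) = e^(−0.72453) ≈ 0.485.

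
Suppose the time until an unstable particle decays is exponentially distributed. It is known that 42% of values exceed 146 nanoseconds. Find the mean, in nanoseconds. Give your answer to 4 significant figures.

168.3

e^(−λ·146) = 0.42 ⇒ λ = −ln(0.42)/146 = 0.00594178.
Mean = 1/λ = 168.3 nanoseconds.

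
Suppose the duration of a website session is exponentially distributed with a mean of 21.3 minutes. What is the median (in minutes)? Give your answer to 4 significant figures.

The rate is λ = 1/21.3 = 0.0469484 per minute.
Set 1 − e^(−λt) = 0.5, so t = −ln(0.5)/λ = 0.69315/0.0469484 ≈ 14.764 minutes.

14.76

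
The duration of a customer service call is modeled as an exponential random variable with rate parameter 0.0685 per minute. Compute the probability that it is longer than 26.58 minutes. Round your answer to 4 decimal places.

P(X > 26.58) = e^(−λ·26.58) = e^(−1.8207) ≈ 0.1619.

0.1619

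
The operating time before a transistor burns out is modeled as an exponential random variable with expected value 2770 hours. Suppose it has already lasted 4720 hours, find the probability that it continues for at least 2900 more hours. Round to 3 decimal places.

The rate is λ = 1/2770 = 0.000361011 per hour.
By the memoryless property, P(X > 4720+2900 | X > 4720) = P(X > 2900).
P(X > 2900) = e^(−1.0469) ≈ 0.351.

0.351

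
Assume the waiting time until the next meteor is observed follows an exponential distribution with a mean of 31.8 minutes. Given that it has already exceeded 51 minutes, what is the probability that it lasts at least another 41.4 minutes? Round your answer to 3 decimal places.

The rate is λ = 1/31.8 = 0.0314465 per minute.
P(X > s+t | X > s) = e^(−λ(s+t))/e^(−λs) = e^(−λt), independent of s = 51.
P(X > 41.4) = e^(−1.3019) ≈ 0.272.

0.272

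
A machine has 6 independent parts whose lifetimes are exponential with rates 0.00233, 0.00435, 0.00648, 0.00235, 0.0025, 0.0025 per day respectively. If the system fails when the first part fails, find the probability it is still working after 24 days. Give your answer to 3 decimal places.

The time to first failure is exponential with rate Σλ = 0.00233 + 0.00435 + 0.00648 + 0.00235 + 0.0025 + 0.0025 = 0.02051.
P(min > 24) = e^(−0.02051·24) = e^(−0.49224) ≈ 0.611.

0.611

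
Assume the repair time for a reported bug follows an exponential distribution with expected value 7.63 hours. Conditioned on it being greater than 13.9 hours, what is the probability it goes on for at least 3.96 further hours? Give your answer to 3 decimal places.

The rate is λ = 1/7.63 = 0.131062 per hour.
By the memoryless property, P(X > 13.9+3.96 | X > 13.9) = P(X > 3.96).
P(X > 3.96) = e^(−0.519) ≈ 0.595.

0.595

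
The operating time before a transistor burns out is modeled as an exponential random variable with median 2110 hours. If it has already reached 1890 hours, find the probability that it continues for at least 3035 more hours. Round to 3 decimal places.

0.369

For an exponential, median = ln(2)/λ, so λ = ln 2 / 2110 = 0.000328506 per hour.
The exponential is memoryless, so the remaining time is again Exp(λ): the condition X > 1890 is irrelevant.
P(X > 3035) = e^(−0.99702) ≈ 0.369.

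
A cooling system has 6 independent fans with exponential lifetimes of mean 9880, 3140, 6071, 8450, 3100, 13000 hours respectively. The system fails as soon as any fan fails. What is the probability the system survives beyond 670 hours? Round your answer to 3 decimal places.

0.478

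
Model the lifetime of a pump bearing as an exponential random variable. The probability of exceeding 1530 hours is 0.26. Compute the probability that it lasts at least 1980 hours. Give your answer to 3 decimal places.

0.175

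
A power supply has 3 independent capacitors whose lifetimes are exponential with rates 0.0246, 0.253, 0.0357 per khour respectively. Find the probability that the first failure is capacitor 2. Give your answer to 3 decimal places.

0.808

The time to first failure is exponential with rate Σλ = 0.0246 + 0.253 + 0.0357 = 0.3133.
P(capacitor 2 first) = λ_2/Σλ = 0.253/0.3133 ≈ 0.808.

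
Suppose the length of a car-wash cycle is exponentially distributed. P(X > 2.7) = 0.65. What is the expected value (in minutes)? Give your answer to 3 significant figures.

6.27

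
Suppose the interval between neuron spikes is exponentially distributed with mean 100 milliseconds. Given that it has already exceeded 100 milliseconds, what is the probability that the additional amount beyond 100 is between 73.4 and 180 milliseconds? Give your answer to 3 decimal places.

0.315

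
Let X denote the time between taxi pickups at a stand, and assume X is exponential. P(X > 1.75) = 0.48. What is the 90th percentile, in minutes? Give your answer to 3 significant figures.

e^(−λ·1.75) = 0.48 ⇒ λ = −ln(0.48)/1.75 = 0.419411.
90th percentile: 1 − e^(−λt) = 0.9, t = −ln(0.1)/λ = 5.49005 minutes.

5.49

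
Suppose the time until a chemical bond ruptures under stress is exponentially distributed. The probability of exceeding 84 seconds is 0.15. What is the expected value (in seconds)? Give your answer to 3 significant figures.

44.3

e^(−λ·84) = 0.15 ⇒ λ = −ln(0.15)/84 = 0.0225848.
Mean = 1/λ = 44.2776 seconds.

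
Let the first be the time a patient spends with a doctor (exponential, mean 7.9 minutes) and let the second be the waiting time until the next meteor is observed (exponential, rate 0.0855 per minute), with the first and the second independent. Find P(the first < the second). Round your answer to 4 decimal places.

0.5969

λ_1 = 1/7.9 = 0.126582, λ_2 = 0.0855.
For independent exponentials, P(the first < the second) = λ_1/(λ_1+λ_2) = 0.126582/0.212082 ≈ 0.5969.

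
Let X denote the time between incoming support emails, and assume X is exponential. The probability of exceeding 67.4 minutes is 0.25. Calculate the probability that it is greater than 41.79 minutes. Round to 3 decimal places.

0.423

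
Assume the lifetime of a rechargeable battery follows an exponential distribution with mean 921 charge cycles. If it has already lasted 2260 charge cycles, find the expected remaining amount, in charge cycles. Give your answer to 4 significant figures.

The rate is λ = 1/921 = 0.00108578 per charge cycle.
By memorylessness, the remaining amount past any threshold is again Exp(λ) with mean 1/λ = 921 charge cycles.

921.0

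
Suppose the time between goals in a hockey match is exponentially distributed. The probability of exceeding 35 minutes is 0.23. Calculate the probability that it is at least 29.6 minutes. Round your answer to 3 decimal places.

0.289

e^(−λ·35) = 0.23 ⇒ λ = −ln(0.23)/35 = 0.0419907.
P(X > 29.6) = e^(−0.0419907·29.6) = e^(−1.2429) ≈ 0.289.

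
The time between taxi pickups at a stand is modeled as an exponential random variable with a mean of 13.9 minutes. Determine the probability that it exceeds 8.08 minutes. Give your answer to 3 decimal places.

The rate is λ = 1/13.9 = 0.0719424 per minute.
P(X > 8.08) = e^(−λ·8.08) = e^(−0.58129) ≈ 0.559.

0.559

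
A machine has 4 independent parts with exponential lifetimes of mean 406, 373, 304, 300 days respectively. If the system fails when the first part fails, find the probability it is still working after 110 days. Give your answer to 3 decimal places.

0.274

The first failure time is exponential with rate Σλ_i = 1/406 + 1/373 + 1/304 + 1/300 = 0.0117668 per day.
P(min > 110) = e^(−0.0117668·110) = e^(−1.2944) ≈ 0.274.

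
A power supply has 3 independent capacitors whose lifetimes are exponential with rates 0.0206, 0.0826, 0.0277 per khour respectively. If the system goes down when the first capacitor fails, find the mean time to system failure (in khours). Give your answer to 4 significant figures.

The time to first failure is exponential with rate Σλ = 0.0206 + 0.0826 + 0.0277 = 0.1309.
E[min] = 1/Σλ = 1/0.1309 = 7.63942 khours.

7.639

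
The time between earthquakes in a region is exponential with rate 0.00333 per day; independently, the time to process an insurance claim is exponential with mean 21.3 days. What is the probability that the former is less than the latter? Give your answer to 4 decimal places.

0.0662

λ_1 = 0.00333, λ_2 = 1/21.3 = 0.0469484.
For independent exponentials, P(the former < the latter) = λ_1/(λ_1+λ_2) = 0.00333/0.0502784 ≈ 0.0662.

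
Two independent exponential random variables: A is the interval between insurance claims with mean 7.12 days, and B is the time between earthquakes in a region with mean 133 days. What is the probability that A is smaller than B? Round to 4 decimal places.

0.9492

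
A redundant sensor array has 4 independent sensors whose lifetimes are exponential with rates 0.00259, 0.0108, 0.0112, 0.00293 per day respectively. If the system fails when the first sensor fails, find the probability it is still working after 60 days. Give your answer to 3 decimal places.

The time to first failure is exponential with rate Σλ = 0.00259 + 0.0108 + 0.0112 + 0.00293 = 0.02752.
P(min > 60) = e^(−0.02752·60) = e^(−1.6512) ≈ 0.192.

0.192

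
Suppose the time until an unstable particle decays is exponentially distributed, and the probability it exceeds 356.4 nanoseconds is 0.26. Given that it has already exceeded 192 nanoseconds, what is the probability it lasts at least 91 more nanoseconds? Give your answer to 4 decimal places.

From e^(−λ·356.4) = 0.26, λ = −ln(0.26)/356.4 = 0.00377967.
Memoryless: P(X > 192+91 | X > 192) = P(X > 91) = e^(−0.00377967·91) ≈ 0.7090.

0.7090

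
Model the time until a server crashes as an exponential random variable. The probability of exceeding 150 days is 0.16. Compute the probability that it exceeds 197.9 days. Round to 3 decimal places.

0.089

e^(−λ·150) = 0.16 ⇒ λ = −ln(0.16)/150 = 0.0122172.
P(X > 197.9) = e^(−0.0122172·197.9) = e^(−2.4178) ≈ 0.089.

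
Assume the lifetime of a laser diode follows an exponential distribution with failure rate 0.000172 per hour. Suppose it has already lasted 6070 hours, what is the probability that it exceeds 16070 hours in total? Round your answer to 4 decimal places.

0.1791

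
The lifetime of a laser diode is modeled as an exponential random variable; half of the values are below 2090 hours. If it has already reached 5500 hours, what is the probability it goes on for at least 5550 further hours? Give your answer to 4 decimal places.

For an exponential, median = ln(2)/λ, so λ = ln 2 / 2090 = 0.000331649 per hour.
The exponential is memoryless, so the remaining time is again Exp(λ): the condition X > 5500 is irrelevant.
P(X > 5550) = e^(−1.8407) ≈ 0.1587.

0.1587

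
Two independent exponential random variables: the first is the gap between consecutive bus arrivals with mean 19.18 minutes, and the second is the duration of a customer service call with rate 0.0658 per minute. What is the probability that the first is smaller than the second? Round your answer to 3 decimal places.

λ_1 = 1/19.18 = 0.0521376, λ_2 = 0.0658.
For independent exponentials, P(the first < the second) = λ_1/(λ_1+λ_2) = 0.0521376/0.117938 ≈ 0.442.

0.442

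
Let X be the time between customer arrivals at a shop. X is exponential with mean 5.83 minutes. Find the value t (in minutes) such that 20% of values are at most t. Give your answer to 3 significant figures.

The rate is λ = 1/5.83 = 0.171527 per minute.
Set 1 − e^(−λt) = 0.2, so t = −ln(0.8)/λ = 0.22314/0.171527 ≈ 1.30093 minutes.

1.30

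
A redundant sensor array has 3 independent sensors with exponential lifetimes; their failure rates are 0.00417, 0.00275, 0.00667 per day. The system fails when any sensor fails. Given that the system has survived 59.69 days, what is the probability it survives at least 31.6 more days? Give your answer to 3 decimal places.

Time to first failure ~ Exp(Σλ) with Σλ = 0.01359.
By memorylessness, P(T > 59.69+31.6 | T > 59.69) = P(T > 31.6) = e^(−0.01359·31.6) ≈ 0.651.

0.651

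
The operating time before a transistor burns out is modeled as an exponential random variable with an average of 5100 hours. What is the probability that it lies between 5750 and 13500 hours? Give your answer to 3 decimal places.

The rate is λ = 1/5100 = 0.000196078 per hour.
P(5750 < X < 13500) = e^(−λ·5750) − e^(−λ·13500) = 0.32386 − 0.07086 ≈ 0.253.

0.253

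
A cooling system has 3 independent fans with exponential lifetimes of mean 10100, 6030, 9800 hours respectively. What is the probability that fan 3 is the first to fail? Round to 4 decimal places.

Rates: λ_i = 1/mean_i → 0.0000990099, 0.000165837, 0.000102041; Σλ = 0.000366888.
P(fan 3 first) = λ_3/Σλ = 0.000102041/0.000366888 ≈ 0.2781.

0.2781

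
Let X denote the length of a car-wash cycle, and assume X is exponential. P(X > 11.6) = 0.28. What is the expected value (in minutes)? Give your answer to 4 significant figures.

9.113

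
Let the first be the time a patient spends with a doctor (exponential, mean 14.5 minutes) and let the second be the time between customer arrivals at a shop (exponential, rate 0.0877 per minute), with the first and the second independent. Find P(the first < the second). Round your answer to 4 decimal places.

λ_1 = 1/14.5 = 0.0689655, λ_2 = 0.0877.
For independent exponentials, P(the first < the second) = λ_1/(λ_1+λ_2) = 0.0689655/0.156666 ≈ 0.4402.

0.4402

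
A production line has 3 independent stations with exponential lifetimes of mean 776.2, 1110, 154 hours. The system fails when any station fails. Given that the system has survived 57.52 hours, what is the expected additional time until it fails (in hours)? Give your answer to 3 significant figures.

First-failure rate Σλ = 1/776.2 + 1/1110 + 1/154 = 0.00868274.
By memorylessness the expected residual is 1/Σλ = 115.171 hours, regardless of the 57.52 already elapsed.

115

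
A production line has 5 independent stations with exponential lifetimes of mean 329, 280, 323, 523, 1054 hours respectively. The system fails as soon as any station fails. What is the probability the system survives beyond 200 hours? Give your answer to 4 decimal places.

The first failure time is exponential with rate Σλ_i = 1/329 + 1/280 + 1/323 + 1/523 + 1/1054 = 0.0125677 per hour.
P(min > 200) = e^(−0.0125677·200) = e^(−2.5135) ≈ 0.0810.

0.0810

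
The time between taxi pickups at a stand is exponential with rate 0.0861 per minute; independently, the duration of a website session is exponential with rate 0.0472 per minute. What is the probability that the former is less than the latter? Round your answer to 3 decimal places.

0.646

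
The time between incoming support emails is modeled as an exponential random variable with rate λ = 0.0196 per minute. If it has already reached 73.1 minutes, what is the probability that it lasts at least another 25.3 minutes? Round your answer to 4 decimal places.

P(X > s+t | X > s) = e^(−λ(s+t))/e^(−λs) = e^(−λt), independent of s = 73.1.
P(X > 25.3) = e^(−0.49588) ≈ 0.6090.

0.6090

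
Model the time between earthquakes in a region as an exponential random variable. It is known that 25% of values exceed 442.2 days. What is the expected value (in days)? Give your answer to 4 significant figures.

319.0

e^(−λ·442.2) = 0.25 ⇒ λ = −ln(0.25)/442.2 = 0.00313499.
Mean = 1/λ = 318.98 days.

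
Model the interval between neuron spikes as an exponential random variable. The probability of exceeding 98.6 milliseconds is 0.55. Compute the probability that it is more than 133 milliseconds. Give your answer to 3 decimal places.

e^(−λ·98.6) = 0.55 ⇒ λ = −ln(0.55)/98.6 = 0.00606326.
P(X > 133) = e^(−0.00606326·133) = e^(−0.80641) ≈ 0.446.

0.446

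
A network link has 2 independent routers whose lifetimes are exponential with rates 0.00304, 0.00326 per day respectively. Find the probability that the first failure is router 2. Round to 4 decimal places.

The time to first failure is exponential with rate Σλ = 0.00304 + 0.00326 = 0.0063.
P(router 2 first) = λ_2/Σλ = 0.00326/0.0063 ≈ 0.5175.

0.5175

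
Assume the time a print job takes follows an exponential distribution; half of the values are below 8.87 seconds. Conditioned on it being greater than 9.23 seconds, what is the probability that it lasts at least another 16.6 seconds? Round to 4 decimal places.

0.2733

For an exponential, median = ln(2)/λ, so λ = ln 2 / 8.87 = 0.0781451 per second.
By the memoryless property, P(X > 9.23+16.6 | X > 9.23) = P(X > 16.6).
P(X > 16.6) = e^(−1.2972) ≈ 0.2733.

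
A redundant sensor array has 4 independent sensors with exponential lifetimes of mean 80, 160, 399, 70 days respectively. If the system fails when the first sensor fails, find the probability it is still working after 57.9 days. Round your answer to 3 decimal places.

The first failure time is exponential with rate Σλ_i = 1/80 + 1/160 + 1/399 + 1/70 = 0.035542 per day.
P(min > 57.9) = e^(−0.035542·57.9) = e^(−2.0579) ≈ 0.128.

0.128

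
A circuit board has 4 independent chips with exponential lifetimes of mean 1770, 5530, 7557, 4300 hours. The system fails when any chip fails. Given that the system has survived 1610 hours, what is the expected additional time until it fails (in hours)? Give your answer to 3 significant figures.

900

First-failure rate Σλ = 1/1770 + 1/5530 + 1/7557 + 1/4300 = 0.00111069.
By memorylessness the expected residual is 1/Σλ = 900.342 hours, regardless of the 1610 already elapsed.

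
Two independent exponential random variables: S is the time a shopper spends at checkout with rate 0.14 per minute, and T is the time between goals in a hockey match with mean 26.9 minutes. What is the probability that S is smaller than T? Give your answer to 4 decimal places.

0.7902

λ_1 = 0.14, λ_2 = 1/26.9 = 0.0371747.
For independent exponentials, P(S < T) = λ_1/(λ_1+λ_2) = 0.14/0.177175 ≈ 0.7902.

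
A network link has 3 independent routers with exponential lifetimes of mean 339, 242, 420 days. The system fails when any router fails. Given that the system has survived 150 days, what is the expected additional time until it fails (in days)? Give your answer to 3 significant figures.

First-failure rate Σλ = 1/339 + 1/242 + 1/420 = 0.00946304.
By memorylessness the expected residual is 1/Σλ = 105.674 days, regardless of the 150 already elapsed.

106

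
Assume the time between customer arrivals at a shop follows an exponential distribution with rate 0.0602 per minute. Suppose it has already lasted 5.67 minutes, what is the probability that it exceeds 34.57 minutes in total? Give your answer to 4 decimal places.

0.1756

By the memoryless property, P(X > 5.67+28.9 | X > 5.67) = P(X > 28.9).
P(X > 28.9) = e^(−1.7398) ≈ 0.1756.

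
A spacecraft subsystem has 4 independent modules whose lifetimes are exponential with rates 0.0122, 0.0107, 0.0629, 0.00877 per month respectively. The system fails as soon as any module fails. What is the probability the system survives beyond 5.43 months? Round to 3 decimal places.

The time to first failure is exponential with rate Σλ = 0.0122 + 0.0107 + 0.0629 + 0.00877 = 0.09457.
P(min > 5.43) = e^(−0.09457·5.43) = e^(−0.51352) ≈ 0.598.

0.598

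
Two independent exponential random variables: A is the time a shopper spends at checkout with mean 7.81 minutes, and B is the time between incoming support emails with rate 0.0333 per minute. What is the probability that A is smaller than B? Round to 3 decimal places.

0.794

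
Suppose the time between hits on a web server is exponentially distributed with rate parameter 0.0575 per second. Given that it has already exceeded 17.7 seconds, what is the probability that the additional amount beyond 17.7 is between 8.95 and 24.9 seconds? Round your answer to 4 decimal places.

0.3588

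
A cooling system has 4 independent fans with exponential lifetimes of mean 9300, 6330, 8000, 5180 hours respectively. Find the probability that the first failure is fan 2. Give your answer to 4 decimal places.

0.2707

Rates: λ_i = 1/mean_i → 0.000107527, 0.000157978, 0.000125, 0.00019305; Σλ = 0.000583555.
P(fan 2 first) = λ_2/Σλ = 0.000157978/0.000583555 ≈ 0.2707.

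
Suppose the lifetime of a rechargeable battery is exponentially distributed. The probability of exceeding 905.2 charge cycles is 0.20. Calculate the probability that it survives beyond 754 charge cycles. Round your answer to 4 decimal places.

0.2617

e^(−λ·905.2) = 0.20 ⇒ λ = −ln(0.20)/905.2 = 0.00177799.
P(X > 754) = e^(−0.00177799·754) = e^(−1.3406) ≈ 0.2617.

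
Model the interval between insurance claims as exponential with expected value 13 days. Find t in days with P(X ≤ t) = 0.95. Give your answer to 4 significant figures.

The rate is λ = 1/13 = 0.0769231 per day.
Set 1 − e^(−λt) = 0.95, so t = −ln(0.05)/λ = 2.9957/0.0769231 ≈ 38.9445 days.

38.94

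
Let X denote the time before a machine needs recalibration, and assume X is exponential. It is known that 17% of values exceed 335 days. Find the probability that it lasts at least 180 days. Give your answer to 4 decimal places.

0.3859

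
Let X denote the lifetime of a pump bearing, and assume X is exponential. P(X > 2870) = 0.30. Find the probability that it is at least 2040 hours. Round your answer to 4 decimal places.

0.4249

e^(−λ·2870) = 0.30 ⇒ λ = −ln(0.30)/2870 = 0.000419503.
P(X > 2040) = e^(−0.000419503·2040) = e^(−0.85579) ≈ 0.4249.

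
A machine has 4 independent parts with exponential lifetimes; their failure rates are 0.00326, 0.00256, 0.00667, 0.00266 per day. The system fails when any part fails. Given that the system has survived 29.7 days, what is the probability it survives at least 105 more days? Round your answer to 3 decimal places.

Time to first failure ~ Exp(Σλ) with Σλ = 0.01515.
By memorylessness, P(T > 29.7+105 | T > 29.7) = P(T > 105) = e^(−0.01515·105) ≈ 0.204.

0.204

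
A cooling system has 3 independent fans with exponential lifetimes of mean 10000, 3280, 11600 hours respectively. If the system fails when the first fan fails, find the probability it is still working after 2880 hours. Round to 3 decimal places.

0.243

The first failure time is exponential with rate Σλ_i = 1/10000 + 1/3280 + 1/11600 = 0.000491085 per hour.
P(min > 2880) = e^(−0.000491085·2880) = e^(−1.4143) ≈ 0.243.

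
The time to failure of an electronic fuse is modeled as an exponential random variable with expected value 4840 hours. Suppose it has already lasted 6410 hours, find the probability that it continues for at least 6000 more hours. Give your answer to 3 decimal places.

The rate is λ = 1/4840 = 0.000206612 per hour.
The exponential is memoryless, so the remaining time is again Exp(λ): the condition X > 6410 is irrelevant.
P(X > 6000) = e^(−1.2397) ≈ 0.289.

0.289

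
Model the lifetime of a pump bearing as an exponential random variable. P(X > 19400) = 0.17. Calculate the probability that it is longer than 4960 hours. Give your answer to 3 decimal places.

e^(−λ·19400) = 0.17 ⇒ λ = −ln(0.17)/19400 = 0.000091338.
P(X > 4960) = e^(−0.000091338·4960) = e^(−0.45304) ≈ 0.636.

0.636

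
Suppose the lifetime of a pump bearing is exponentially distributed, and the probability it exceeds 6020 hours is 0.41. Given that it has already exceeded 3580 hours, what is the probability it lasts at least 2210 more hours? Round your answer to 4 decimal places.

0.7209

From e^(−λ·6020) = 0.41, λ = −ln(0.41)/6020 = 0.000148106.
Memoryless: P(X > 3580+2210 | X > 3580) = P(X > 2210) = e^(−0.000148106·2210) ≈ 0.7209.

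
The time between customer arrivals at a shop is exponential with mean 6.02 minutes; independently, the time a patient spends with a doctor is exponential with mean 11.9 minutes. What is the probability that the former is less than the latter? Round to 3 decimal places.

0.664

λ_1 = 1/6.02 = 0.166113, λ_2 = 1/11.9 = 0.0840336.
For independent exponentials, P(the former < the latter) = λ_1/(λ_1+λ_2) = 0.166113/0.250147 ≈ 0.664.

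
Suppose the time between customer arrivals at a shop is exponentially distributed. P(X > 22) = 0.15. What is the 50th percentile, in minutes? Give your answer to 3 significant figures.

e^(−λ·22) = 0.15 ⇒ λ = −ln(0.15)/22 = 0.0862327.
50th percentile: 1 − e^(−λt) = 0.5, t = −ln(0.5)/λ = 8.0381 minutes.

8.04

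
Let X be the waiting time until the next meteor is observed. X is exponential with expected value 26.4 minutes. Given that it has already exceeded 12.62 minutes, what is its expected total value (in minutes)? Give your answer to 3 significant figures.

The rate is λ = 1/26.4 = 0.0378788 per minute.
By memorylessness, E[X | X > 12.62] = 12.62 + 1/λ = 12.62 + 26.4 = 39.02 minutes.

39.0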